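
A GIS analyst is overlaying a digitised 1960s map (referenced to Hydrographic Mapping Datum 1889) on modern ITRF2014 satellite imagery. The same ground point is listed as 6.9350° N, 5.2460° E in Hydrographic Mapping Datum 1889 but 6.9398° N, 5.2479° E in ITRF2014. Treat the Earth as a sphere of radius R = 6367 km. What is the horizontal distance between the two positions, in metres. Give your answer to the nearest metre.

Δφ = 6.9398° − 6.9350° = +0.0048°; Δλ = 5.2479° − 5.2460° = +0.0019°.
1° along a meridian = πR/180 = 111125 m.
ΔN = Δφ × 111125 = 533.4 m; ΔE = Δλ × 111125 × cos(6.9350°) = +0.0019 × 111125 × 0.992684 = 209.6 m.
Distance = √(ΔE² + ΔN²) = √(209.6² + 533.4²) = 573.1 m.

573 m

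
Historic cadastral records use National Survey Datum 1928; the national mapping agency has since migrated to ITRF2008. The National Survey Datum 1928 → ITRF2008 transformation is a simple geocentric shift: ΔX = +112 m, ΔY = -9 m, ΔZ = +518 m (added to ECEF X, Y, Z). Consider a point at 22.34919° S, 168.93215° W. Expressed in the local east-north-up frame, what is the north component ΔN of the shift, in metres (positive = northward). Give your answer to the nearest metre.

ΔN = 438 m

The local north axis is (−sin φ cos λ, −sin φ sin λ, cos φ), giving ΔN = -41.796 + 0.657 + 479.090 = 437.95 m.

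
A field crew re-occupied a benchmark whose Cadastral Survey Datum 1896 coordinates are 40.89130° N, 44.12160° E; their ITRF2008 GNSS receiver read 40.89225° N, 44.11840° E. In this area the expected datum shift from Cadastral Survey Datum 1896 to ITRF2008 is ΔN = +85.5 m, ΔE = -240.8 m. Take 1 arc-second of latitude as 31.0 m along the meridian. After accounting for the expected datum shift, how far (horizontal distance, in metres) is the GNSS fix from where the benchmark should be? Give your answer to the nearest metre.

36 m

Observed coordinate differences: Δφ = +0.00095°, Δλ = -0.00320°.
Converting to metres (1° lat = 111600 m, cos φ = 0.755953): observed ΔN = 106.0 m, observed ΔE = -270.0 m.
Subtracting the expected shift leaves a residual of 106.0 − (85.5) = 20.5 m north and -270.0 − (-240.8) = -29.2 m east.
Residual distance = √(20.5² + (-29.2)²) = 35.7 m.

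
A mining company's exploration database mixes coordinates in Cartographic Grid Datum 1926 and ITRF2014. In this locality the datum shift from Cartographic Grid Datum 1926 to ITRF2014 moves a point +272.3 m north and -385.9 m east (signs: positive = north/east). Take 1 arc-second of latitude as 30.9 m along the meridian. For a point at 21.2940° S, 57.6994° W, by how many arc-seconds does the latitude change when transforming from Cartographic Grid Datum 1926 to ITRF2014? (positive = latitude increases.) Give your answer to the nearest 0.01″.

1″ of latitude = 30.90 m, so Δφ = 272.3 / 30.90 = 8.812″.

Δφ = 8.81″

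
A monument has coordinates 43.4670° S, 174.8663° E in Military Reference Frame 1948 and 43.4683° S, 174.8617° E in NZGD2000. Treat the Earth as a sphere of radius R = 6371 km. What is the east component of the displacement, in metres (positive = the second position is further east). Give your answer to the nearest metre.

ΔE = -371 m

Δφ = -43.4683° − -43.4670° = -0.0013°; Δλ = 174.8617° − 174.8663° = -0.0046°.
1° along a meridian = πR/180 = 111195 m.
ΔN = Δφ × 111195 = -144.6 m; ΔE = Δλ × 111195 × cos(-43.4670°) = -0.0046 × 111195 × 0.725771 = -371.2 m.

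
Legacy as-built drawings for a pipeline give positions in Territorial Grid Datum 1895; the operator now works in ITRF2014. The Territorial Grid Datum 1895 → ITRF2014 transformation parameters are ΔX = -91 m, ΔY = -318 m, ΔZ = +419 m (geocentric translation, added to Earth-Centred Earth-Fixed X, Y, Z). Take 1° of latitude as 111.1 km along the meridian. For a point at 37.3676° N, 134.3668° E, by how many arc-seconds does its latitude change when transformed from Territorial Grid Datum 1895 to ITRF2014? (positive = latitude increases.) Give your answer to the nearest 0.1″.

Δφ = 14.0″

sin φ = 0.606927, cos φ = 0.794758, sin λ = 0.714878, cos λ = -0.699249.
North component: ΔN = −sin φ cos λ·ΔX − sin φ sin λ·ΔY + cos φ·ΔZ = −(0.606927)(-0.699249)(-91) − (0.606927)(0.714878)(-318) + (0.794758)(419) = 432.36 m.
1° of latitude spans 111100 m, so Δφ = 432.36 / 111100 × 3600 = 14.010″.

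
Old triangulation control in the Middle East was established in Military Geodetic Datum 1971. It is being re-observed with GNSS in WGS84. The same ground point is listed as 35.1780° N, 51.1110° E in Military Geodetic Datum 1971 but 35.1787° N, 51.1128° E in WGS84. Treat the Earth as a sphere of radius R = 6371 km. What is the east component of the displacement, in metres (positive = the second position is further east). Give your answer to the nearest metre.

ΔE = 164 m

Δφ = 35.1787° − 35.1780° = +0.0007°; Δλ = 51.1128° − 51.1110° = +0.0018°.
1° along a meridian = πR/180 = 111195 m.
ΔN = Δφ × 111195 = 77.8 m; ΔE = Δλ × 111195 × cos(35.1780°) = +0.0018 × 111195 × 0.817366 = 163.6 m.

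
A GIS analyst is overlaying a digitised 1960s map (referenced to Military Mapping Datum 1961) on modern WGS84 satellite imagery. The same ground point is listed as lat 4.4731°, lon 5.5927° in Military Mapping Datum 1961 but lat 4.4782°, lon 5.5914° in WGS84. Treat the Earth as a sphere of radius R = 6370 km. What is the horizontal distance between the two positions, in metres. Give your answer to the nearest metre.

585 m

Δφ = 4.4782° − 4.4731° = +0.0051°; Δλ = 5.5914° − 5.5927° = -0.0013°.
1° along a meridian = πR/180 = 111177 m.
ΔN = Δφ × 111177 = 567.0 m; ΔE = Δλ × 111177 × cos(4.4731°) = -0.0013 × 111177 × 0.996954 = -144.1 m.
Distance = √(ΔE² + ΔN²) = √((-144.1)² + 567.0²) = 585.0 m.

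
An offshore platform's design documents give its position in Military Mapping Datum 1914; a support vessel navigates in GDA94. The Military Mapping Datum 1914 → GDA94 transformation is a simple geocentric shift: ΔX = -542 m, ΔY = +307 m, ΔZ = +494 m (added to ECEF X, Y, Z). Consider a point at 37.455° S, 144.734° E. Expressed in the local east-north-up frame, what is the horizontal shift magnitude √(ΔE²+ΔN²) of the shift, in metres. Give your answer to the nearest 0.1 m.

At φ = -37.455°, λ = 144.734°: sin φ = -0.608138, cos φ = 0.793831, sin λ = 0.577373, cos λ = -0.816480.
ΔE = −sin λ·ΔX + cos λ·ΔY = −(0.577373)·(-542) + (-0.816480)·(307) = 62.28 m.
ΔN = −sin φ cos λ·ΔX − sin φ sin λ·ΔY + cos φ·ΔZ = −(-0.608138)(-0.816480)(-542) − (-0.608138)(0.577373)(307) + (0.793831)(494) = 769.07 m.
Horizontal magnitude = √(ΔE² + ΔN²) = √(62.28² + 769.07²) = 771.59 m.

771.6 m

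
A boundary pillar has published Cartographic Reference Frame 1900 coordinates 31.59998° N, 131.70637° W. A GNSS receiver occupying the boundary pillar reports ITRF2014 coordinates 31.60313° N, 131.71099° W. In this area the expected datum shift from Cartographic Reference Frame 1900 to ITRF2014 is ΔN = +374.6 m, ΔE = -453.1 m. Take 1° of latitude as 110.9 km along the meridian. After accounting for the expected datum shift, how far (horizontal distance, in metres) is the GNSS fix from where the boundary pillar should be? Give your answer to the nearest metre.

Observed coordinate differences: Δφ = +0.00315°, Δλ = -0.00462°.
Converting to metres (1° lat = 110900 m, cos φ = 0.851727): observed ΔN = 349.3 m, observed ΔE = -436.4 m.
Subtracting the expected shift leaves a residual of 349.3 − (374.6) = -25.3 m north and -436.4 − (-453.1) = 16.7 m east.
Residual distance = √((-25.3)² + 16.7²) = 30.3 m.

30 m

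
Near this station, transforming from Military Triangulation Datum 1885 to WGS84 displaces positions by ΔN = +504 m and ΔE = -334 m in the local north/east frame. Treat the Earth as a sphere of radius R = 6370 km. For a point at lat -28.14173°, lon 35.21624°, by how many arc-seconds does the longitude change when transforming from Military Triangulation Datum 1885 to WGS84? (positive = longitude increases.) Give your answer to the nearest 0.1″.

At latitude -28.14173°, cos φ = 0.881784.
One radian of longitude at latitude φ spans R cos φ, so Δλ = ΔE / (R cos φ) = -334.0 / (6370000 × 0.881784) = -5.9463e-05 rad = -12.265″.

Δλ = -12.3″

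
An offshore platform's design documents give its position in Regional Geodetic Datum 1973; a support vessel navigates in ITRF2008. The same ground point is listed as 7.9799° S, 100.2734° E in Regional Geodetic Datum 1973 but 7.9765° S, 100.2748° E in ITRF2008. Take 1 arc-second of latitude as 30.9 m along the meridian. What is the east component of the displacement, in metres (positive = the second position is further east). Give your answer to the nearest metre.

ΔE = 154 m

Δφ = -7.9765° − -7.9799° = +0.0034°; Δλ = 100.2748° − 100.2734° = +0.0014°.
1° of latitude = 3600 × 30.90 = 111240 m.
ΔN = Δφ × 111240 = 378.2 m; ΔE = Δλ × 111240 × cos(-7.9799°) = +0.0014 × 111240 × 0.990317 = 154.2 m.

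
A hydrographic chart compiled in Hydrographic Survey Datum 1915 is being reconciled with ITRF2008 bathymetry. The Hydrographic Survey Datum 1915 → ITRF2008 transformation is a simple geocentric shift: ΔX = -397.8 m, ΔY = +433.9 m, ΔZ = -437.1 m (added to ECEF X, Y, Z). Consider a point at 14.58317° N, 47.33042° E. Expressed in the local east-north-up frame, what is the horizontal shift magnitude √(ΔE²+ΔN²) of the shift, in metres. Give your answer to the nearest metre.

731 m

The local east axis at (φ, λ) is (−sin λ, cos λ, 0), so ΔE = −sin(47.33042°)·(-397.8) + cos(47.33042°)·433.9 = 586.58 m.
The local north axis is (−sin φ cos λ, −sin φ sin λ, cos φ), giving ΔN = 67.885 − 80.328 − 423.018 = -435.46 m.
Horizontal magnitude = √(ΔE² + ΔN²) = √(586.58² + (-435.46)²) = 730.55 m.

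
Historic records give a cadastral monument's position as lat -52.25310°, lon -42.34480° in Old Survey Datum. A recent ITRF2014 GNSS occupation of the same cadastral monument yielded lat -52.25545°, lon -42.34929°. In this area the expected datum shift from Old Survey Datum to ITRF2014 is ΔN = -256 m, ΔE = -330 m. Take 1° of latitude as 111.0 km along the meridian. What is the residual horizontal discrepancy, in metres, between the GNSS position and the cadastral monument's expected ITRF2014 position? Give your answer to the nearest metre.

Observed coordinate differences: Δφ = -0.00235°, Δλ = -0.00449°.
Converting to metres (1° lat = 111000 m, cos φ = 0.612174): observed ΔN = -260.8 m, observed ΔE = -305.1 m.
Subtracting the expected shift leaves a residual of -260.8 − (-256) = -4.8 m north and -305.1 − (-330) = 24.9 m east.
Residual distance = √((-4.8)² + 24.9²) = 25.4 m.

25 m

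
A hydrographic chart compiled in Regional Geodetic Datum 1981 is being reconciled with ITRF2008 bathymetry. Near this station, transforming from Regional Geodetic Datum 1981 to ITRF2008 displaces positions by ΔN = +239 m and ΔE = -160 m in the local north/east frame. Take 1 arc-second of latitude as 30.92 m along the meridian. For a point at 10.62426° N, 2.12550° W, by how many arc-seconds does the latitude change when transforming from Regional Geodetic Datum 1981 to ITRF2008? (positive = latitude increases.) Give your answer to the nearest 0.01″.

Δφ = 7.73″

1″ of latitude = 30.92 m, so Δφ = 239.0 / 30.92 = 7.730″.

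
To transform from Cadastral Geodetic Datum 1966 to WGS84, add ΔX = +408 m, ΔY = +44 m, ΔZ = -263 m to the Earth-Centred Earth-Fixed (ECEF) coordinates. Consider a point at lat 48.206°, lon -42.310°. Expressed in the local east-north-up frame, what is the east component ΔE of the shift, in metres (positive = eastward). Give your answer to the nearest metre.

ΔE = 307 m

The local east axis at (φ, λ) is (−sin λ, cos λ, 0), so ΔE = −sin(-42.310°)·408 + cos(-42.310°)·44 = 307.18 m.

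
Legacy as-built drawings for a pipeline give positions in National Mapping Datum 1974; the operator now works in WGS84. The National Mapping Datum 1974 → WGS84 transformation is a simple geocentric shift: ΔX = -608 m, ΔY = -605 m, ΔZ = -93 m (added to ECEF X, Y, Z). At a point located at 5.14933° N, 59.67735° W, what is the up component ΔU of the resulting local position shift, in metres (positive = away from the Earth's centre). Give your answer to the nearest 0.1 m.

The local up (radial) axis is (cos φ cos λ, cos φ sin λ, sin φ), giving ΔU = -305.721 + 520.126 − 8.347 = 206.06 m.

ΔU = 206.1 m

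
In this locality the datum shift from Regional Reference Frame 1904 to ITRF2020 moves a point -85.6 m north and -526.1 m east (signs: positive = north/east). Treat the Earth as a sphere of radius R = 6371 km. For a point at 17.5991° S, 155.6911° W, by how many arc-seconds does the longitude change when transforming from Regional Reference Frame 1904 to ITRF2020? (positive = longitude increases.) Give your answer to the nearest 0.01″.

At latitude -17.5991°, cos φ = 0.953195.
One radian of longitude at latitude φ spans R cos φ, so Δλ = ΔE / (R cos φ) = -526.1 / (6371000 × 0.953195) = -8.6632e-05 rad = -17.869″.

Δλ = -17.87″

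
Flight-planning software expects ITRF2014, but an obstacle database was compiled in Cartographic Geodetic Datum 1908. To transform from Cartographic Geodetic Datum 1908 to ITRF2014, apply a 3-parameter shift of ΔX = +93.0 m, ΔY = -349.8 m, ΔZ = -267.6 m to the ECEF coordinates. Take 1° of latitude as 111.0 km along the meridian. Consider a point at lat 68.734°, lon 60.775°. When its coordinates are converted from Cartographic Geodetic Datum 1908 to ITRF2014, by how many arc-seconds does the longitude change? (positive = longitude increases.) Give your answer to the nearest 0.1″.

sin φ = 0.931907, cos φ = 0.362698, sin λ = 0.872709, cos λ = 0.488240.
East component: ΔE = −sin λ·ΔX + cos λ·ΔY = −(0.872709)(93.0) + (0.488240)(-349.8) = -251.95 m.
1° of latitude spans 111000 m; at latitude φ, 1° of longitude spans that × cos φ = 40259.5 m, so Δλ = -251.95 / 40259.5 × 3600 = -22.529″.

Δλ = -22.5″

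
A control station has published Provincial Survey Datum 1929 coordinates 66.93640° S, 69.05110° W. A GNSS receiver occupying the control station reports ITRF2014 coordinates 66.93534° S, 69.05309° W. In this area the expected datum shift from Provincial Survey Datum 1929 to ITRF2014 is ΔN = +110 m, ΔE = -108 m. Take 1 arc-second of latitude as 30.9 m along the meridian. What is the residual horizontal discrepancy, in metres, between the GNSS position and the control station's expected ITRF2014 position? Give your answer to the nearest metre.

23 m

Observed coordinate differences: Δφ = +0.00106°, Δλ = -0.00199°.
Converting to metres (1° lat = 111240 m, cos φ = 0.391753): observed ΔN = 117.9 m, observed ΔE = -86.7 m.
Subtracting the expected shift leaves a residual of 117.9 − (110) = 7.9 m north and -86.7 − (-108) = 21.3 m east.
Residual distance = √(7.9² + 21.3²) = 22.7 m.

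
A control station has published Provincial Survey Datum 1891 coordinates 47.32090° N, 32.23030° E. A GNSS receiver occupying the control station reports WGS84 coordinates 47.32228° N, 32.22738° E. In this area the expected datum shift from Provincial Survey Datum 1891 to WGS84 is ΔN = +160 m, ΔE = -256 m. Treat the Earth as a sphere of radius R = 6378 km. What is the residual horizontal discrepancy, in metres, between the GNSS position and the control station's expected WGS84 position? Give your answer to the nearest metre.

Observed coordinate differences: Δφ = +0.00138°, Δλ = -0.00292°.
Converting to metres (1° lat = 111317 m, cos φ = 0.677892): observed ΔN = 153.6 m, observed ΔE = -220.3 m.
Subtracting the expected shift leaves a residual of 153.6 − (160) = -6.4 m north and -220.3 − (-256) = 35.7 m east.
Residual distance = √((-6.4)² + 35.7²) = 36.2 m.

36 m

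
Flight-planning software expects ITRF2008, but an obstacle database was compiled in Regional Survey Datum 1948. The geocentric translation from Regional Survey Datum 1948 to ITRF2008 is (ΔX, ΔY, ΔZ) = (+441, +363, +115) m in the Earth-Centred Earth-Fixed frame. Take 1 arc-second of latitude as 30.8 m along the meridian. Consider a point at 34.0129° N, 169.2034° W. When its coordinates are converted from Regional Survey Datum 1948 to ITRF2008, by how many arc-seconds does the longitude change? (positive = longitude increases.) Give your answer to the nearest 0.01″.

sin φ = 0.559380, cos φ = 0.828912, sin λ = -0.187323, cos λ = -0.982298.
East component: ΔE = −sin λ·ΔX + cos λ·ΔY = −(-0.187323)(441) + (-0.982298)(363) = -273.96 m.
1° of latitude spans 3600 × 30.80 = 110880 m; at latitude φ, 1° of longitude spans that × cos φ = 91909.7 m, so Δλ = -273.96 / 91909.7 × 3600 = -10.731″.

Δλ = -10.73″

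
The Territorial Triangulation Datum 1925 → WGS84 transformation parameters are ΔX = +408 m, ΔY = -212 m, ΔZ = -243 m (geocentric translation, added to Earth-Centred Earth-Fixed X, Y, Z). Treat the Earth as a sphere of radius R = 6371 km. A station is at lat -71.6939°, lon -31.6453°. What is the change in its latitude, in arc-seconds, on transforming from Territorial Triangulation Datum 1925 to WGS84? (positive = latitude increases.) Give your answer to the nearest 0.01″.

Δφ = 11.62″

sin φ = -0.949392, cos φ = 0.314094, sin λ = -0.524659, cos λ = 0.851312.
North component: ΔN = −sin φ cos λ·ΔX − sin φ sin λ·ΔY + cos φ·ΔZ = −(-0.949392)(0.851312)(408) − (-0.949392)(-0.524659)(-212) + (0.314094)(-243) = 359.03 m.
1° of latitude spans πR/180 = 111195 m, so Δφ = 359.03 / 111195 × 3600 = 11.624″.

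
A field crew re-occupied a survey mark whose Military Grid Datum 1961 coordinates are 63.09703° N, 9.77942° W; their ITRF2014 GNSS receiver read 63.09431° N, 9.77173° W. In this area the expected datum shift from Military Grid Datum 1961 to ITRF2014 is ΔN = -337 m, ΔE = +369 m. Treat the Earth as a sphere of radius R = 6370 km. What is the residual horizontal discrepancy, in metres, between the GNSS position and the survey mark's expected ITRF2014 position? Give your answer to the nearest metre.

39 m

Observed coordinate differences: Δφ = -0.00272°, Δλ = +0.00769°.
Converting to metres (1° lat = 111177 m, cos φ = 0.452481): observed ΔN = -302.4 m, observed ΔE = 386.9 m.
Subtracting the expected shift leaves a residual of -302.4 − (-337) = 34.6 m north and 386.9 − (369) = 17.9 m east.
Residual distance = √(34.6² + 17.9²) = 38.9 m.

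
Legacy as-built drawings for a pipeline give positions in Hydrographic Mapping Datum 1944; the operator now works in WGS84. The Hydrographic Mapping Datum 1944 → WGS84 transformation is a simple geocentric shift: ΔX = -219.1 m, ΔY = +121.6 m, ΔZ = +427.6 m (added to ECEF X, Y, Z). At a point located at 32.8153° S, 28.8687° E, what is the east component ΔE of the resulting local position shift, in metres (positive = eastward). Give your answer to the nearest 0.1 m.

ΔE = 212.3 m

The local east axis at (φ, λ) is (−sin λ, cos λ, 0), so ΔE = −sin(28.8687°)·(-219.1) + cos(28.8687°)·121.6 = 212.27 m.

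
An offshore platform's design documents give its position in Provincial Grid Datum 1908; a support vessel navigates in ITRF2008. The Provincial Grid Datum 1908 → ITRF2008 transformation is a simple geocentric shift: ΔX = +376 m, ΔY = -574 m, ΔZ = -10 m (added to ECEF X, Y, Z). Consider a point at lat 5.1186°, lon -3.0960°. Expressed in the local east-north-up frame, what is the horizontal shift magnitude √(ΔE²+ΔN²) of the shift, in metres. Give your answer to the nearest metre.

555 m

The local east axis at (φ, λ) is (−sin λ, cos λ, 0), so ΔE = −sin(-3.0960°)·376 + cos(-3.0960°)·(-574) = -552.85 m.
The local north axis is (−sin φ cos λ, −sin φ sin λ, cos φ), giving ΔN = -33.497 − 2.766 − 9.960 = -46.22 m.
Horizontal magnitude = √(ΔE² + ΔN²) = √((-552.85)² + (-46.22)²) = 554.78 m.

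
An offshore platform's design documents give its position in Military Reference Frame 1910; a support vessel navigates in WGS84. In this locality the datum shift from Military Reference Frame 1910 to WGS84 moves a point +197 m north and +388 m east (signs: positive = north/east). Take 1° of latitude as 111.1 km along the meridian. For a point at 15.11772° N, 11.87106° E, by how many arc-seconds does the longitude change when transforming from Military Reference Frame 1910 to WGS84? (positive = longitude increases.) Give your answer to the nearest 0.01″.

At latitude 15.11772°, cos φ = 0.965392.
1° of longitude at this latitude = 111.1 × cos φ = 107.26 km, so Δλ = 388.0 / 107255.1 = 0.0036175° = 13.023″.

Δλ = 13.02″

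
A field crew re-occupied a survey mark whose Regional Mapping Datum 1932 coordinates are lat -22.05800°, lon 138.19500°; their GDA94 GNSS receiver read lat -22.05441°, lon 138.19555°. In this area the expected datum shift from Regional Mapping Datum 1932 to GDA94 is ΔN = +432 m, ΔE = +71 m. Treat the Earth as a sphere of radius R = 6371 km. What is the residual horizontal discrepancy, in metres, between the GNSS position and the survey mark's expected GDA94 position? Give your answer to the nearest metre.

Observed coordinate differences: Δφ = +0.00359°, Δλ = +0.00055°.
Converting to metres (1° lat = 111195 m, cos φ = 0.926804): observed ΔN = 399.2 m, observed ΔE = 56.7 m.
Subtracting the expected shift leaves a residual of 399.2 − (432) = -32.8 m north and 56.7 − (71) = -14.3 m east.
Residual distance = √((-32.8)² + (-14.3)²) = 35.8 m.

36 m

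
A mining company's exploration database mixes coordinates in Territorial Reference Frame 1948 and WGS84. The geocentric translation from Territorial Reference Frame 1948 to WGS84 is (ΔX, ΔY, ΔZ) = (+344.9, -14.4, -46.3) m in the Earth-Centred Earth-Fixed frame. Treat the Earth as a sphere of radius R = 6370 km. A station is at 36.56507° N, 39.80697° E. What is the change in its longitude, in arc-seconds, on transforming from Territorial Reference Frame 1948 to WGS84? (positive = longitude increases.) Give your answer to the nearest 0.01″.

Δλ = -9.35″

sin φ = 0.595735, cos φ = 0.803181, sin λ = 0.640203, cos λ = 0.768206.
East component: ΔE = −sin λ·ΔX + cos λ·ΔY = −(0.640203)(344.9) + (0.768206)(-14.4) = -231.87 m.
1° of latitude spans πR/180 = 111177 m; at latitude φ, 1° of longitude spans that × cos φ = 89295.6 m, so Δλ = -231.87 / 89295.6 × 3600 = -9.348″.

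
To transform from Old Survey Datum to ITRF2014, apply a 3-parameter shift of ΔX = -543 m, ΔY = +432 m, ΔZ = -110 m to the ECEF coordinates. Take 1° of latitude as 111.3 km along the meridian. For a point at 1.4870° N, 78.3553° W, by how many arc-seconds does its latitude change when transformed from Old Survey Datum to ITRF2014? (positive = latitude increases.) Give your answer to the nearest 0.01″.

sin φ = 0.025950, cos φ = 0.999663, sin λ = -0.979418, cos λ = 0.201842.
North component: ΔN = −sin φ cos λ·ΔX − sin φ sin λ·ΔY + cos φ·ΔZ = −(0.025950)(0.201842)(-543) − (0.025950)(-0.979418)(432) + (0.999663)(-110) = -96.14 m.
1° of latitude spans 111300 m, so Δφ = -96.14 / 111300 × 3600 = -3.110″.

Δφ = -3.11″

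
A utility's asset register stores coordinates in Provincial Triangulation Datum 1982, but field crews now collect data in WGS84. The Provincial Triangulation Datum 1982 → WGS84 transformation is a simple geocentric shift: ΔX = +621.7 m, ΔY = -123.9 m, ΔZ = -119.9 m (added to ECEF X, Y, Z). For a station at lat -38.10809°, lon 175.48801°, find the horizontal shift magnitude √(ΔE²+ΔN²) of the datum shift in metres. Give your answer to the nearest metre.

At φ = -38.10809°, λ = 175.48801°: sin φ = -0.617147, cos φ = 0.786848, sin λ = 0.078668, cos λ = -0.996901.
ΔE = −sin λ·ΔX + cos λ·ΔY = −(0.078668)·(621.7) + (-0.996901)·(-123.9) = 74.61 m.
ΔN = −sin φ cos λ·ΔX − sin φ sin λ·ΔY + cos φ·ΔZ = −(-0.617147)(-0.996901)(621.7) − (-0.617147)(0.078668)(-123.9) + (0.786848)(-119.9) = -482.85 m.
Horizontal magnitude = √(ΔE² + ΔN²) = √(74.61² + (-482.85)²) = 488.58 m.

489 m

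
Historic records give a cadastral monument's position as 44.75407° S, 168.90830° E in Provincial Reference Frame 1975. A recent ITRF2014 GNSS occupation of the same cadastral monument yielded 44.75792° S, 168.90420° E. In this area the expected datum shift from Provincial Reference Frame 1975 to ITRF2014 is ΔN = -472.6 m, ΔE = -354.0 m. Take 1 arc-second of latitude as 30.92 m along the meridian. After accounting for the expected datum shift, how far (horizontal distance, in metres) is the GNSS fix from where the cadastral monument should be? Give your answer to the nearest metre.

53 m

Observed coordinate differences: Δφ = -0.00385°, Δλ = -0.00410°.
Converting to metres (1° lat = 111312 m, cos φ = 0.710135): observed ΔN = -428.6 m, observed ΔE = -324.1 m.
Subtracting the expected shift leaves a residual of -428.6 − (-472.6) = 44.0 m north and -324.1 − (-354.0) = 29.9 m east.
Residual distance = √(44.0² + 29.9²) = 53.2 m.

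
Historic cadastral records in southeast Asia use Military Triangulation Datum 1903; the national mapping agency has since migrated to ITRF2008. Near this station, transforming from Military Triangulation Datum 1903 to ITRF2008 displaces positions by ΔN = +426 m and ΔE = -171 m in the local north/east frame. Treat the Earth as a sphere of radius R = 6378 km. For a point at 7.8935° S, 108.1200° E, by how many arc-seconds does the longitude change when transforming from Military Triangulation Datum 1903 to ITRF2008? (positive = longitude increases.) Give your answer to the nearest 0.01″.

Δλ = -5.58″

At latitude -7.8935°, cos φ = 0.990525.
One radian of longitude at latitude φ spans R cos φ, so Δλ = ΔE / (R cos φ) = -171.0 / (6378000 × 0.990525) = -2.7067e-05 rad = -5.583″.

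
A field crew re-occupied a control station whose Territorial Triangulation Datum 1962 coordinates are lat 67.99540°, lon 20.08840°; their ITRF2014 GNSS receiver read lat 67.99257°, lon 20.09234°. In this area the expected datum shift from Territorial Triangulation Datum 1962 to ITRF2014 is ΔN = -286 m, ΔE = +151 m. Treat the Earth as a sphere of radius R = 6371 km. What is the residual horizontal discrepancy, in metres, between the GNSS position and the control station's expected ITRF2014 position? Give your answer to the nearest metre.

Observed coordinate differences: Δφ = -0.00283°, Δλ = +0.00394°.
Converting to metres (1° lat = 111195 m, cos φ = 0.374681): observed ΔN = -314.7 m, observed ΔE = 164.2 m.
Subtracting the expected shift leaves a residual of -314.7 − (-286) = -28.7 m north and 164.2 − (151) = 13.2 m east.
Residual distance = √((-28.7)² + 13.2²) = 31.6 m.

32 m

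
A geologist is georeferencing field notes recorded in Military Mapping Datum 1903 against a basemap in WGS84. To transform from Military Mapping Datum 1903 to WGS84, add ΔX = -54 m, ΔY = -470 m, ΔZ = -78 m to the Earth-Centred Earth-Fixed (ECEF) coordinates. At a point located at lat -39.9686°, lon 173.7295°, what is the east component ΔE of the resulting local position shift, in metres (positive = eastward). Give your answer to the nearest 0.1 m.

At φ = -39.9686°, λ = 173.7295°: sin φ = -0.642368, cos φ = 0.766397, sin λ = 0.109223, cos λ = -0.994017.
ΔE = −sin λ·ΔX + cos λ·ΔY = −(0.109223)·(-54) + (-0.994017)·(-470) = 473.09 m.

ΔE = 473.1 m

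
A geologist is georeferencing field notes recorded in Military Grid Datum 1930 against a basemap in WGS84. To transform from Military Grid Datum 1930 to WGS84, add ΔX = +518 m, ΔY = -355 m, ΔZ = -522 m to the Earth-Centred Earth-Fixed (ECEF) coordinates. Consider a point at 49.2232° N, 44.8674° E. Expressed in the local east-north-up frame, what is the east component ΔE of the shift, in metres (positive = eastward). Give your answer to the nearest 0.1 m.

At φ = 49.2232°, λ = 44.8674°: sin φ = 0.757260, cos φ = 0.653114, sin λ = 0.705468, cos λ = 0.708741.
ΔE = −sin λ·ΔX + cos λ·ΔY = −(0.705468)·(518) + (0.708741)·(-355) = -617.04 m.

ΔE = -617.0 m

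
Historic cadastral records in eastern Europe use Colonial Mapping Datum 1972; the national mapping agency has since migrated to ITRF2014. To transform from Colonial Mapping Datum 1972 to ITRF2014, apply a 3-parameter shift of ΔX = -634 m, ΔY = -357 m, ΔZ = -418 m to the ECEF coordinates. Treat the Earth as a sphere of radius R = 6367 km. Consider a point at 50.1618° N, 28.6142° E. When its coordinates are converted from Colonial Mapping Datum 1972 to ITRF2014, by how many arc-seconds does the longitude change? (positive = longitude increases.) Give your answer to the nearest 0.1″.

Δλ = -0.5″

sin φ = 0.767857, cos φ = 0.640622, sin λ = 0.478909, cos λ = 0.877864.
East component: ΔE = −sin λ·ΔX + cos λ·ΔY = −(0.478909)(-634) + (0.877864)(-357) = -9.77 m.
1° of latitude spans πR/180 = 111125 m; at latitude φ, 1° of longitude spans that × cos φ = 71189.2 m, so Δλ = -9.77 / 71189.2 × 3600 = -0.494″.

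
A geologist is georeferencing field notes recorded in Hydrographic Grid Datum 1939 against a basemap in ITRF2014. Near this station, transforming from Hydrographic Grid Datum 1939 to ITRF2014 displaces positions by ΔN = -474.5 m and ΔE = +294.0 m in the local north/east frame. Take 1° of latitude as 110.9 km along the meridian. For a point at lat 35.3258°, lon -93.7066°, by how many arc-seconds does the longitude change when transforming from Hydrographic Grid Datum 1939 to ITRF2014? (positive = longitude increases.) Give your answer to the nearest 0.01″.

At latitude 35.3258°, cos φ = 0.815877.
1° of longitude at this latitude = 110.9 × cos φ = 90.48 km, so Δλ = 294.0 / 90480.8 = 0.0032493° = 11.698″.

Δλ = 11.70″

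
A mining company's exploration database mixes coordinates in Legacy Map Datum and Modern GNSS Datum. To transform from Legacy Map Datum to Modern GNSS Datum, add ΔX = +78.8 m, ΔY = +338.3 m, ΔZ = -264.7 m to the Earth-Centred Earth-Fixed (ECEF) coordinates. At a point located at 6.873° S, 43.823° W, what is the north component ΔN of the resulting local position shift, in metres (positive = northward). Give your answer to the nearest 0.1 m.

ΔN = -284.0 m

At φ = -6.873°, λ = -43.823°: sin φ = -0.119669, cos φ = 0.992814, sin λ = -0.692433, cos λ = 0.721482.
ΔN = −sin φ cos λ·ΔX − sin φ sin λ·ΔY + cos φ·ΔZ = −(-0.119669)(0.721482)(78.8) − (-0.119669)(-0.692433)(338.3) + (0.992814)(-264.7) = -284.03 m.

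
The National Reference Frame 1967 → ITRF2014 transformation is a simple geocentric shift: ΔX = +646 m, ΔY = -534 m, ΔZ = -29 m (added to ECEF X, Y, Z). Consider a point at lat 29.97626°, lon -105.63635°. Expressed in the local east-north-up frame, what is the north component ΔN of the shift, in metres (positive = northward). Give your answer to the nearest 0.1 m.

The local north axis is (−sin φ cos λ, −sin φ sin λ, cos φ), giving ΔN = 86.996 − 256.934 − 25.121 = -195.06 m.

ΔN = -195.1 m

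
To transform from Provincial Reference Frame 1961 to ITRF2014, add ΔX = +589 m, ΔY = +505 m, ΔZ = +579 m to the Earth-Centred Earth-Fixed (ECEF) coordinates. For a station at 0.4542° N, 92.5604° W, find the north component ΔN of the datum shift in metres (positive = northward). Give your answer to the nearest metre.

ΔN = 583 m

The local north axis is (−sin φ cos λ, −sin φ sin λ, cos φ), giving ΔN = 0.209 + 3.999 + 578.982 = 583.19 m.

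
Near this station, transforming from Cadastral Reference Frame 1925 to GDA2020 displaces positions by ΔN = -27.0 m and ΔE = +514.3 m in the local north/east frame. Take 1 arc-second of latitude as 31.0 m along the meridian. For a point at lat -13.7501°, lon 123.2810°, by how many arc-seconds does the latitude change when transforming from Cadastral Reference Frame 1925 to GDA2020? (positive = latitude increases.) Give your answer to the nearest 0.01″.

1″ of latitude = 31.00 m, so Δφ = -27.0 / 31.00 = -0.871″.

Δφ = -0.87″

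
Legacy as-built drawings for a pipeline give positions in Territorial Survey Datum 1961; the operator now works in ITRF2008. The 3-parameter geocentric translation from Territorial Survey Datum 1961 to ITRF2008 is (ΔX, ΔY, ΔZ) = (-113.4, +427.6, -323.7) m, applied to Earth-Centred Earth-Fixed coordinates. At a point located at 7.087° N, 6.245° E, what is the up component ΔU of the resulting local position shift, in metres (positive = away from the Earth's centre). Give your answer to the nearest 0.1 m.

ΔU = -105.6 m

At φ = 7.087°, λ = 6.245°: sin φ = 0.123376, cos φ = 0.992360, sin λ = 0.108780, cos λ = 0.994066.
ΔU = cos φ cos λ·ΔX + cos φ sin λ·ΔY + sin φ·ΔZ = (0.992360)(0.994066)(-113.4) + (0.992360)(0.108780)(427.6) + (0.123376)(-323.7) = -105.64 m.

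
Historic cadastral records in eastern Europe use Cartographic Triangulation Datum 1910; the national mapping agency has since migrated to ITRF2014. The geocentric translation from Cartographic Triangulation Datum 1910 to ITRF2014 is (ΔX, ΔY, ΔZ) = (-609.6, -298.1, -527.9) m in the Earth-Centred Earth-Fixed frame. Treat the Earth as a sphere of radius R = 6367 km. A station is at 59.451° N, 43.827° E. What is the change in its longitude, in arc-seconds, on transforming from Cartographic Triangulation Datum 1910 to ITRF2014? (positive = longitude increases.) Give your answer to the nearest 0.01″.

sin φ = 0.861195, cos φ = 0.508275, sin λ = 0.692483, cos λ = 0.721434.
East component: ΔE = −sin λ·ΔX + cos λ·ΔY = −(0.692483)(-609.6) + (0.721434)(-298.1) = 207.08 m.
1° of latitude spans πR/180 = 111125 m; at latitude φ, 1° of longitude spans that × cos φ = 56482.1 m, so Δλ = 207.08 / 56482.1 × 3600 = 13.199″.

Δλ = 13.20″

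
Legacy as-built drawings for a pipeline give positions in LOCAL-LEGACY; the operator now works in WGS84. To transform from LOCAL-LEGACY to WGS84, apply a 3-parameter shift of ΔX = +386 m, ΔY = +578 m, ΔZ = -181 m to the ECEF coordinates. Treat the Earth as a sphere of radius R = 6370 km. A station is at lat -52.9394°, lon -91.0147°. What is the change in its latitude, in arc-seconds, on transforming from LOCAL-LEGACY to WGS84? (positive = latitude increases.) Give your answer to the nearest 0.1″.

sin φ = -0.797999, cos φ = 0.602659, sin λ = -0.999843, cos λ = -0.017709.
North component: ΔN = −sin φ cos λ·ΔX − sin φ sin λ·ΔY + cos φ·ΔZ = −(-0.797999)(-0.017709)(386) − (-0.797999)(-0.999843)(578) + (0.602659)(-181) = -575.71 m.
1° of latitude spans πR/180 = 111177 m, so Δφ = -575.71 / 111177 × 3600 = -18.642″.

Δφ = -18.6″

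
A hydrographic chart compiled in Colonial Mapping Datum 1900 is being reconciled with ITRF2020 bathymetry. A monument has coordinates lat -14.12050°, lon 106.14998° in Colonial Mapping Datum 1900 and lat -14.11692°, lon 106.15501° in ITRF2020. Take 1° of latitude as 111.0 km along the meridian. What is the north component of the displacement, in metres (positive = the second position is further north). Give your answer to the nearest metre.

Δφ = -14.11692° − -14.12050° = +0.00358°; Δλ = 106.15501° − 106.14998° = +0.00503°.
ΔN = Δφ × 111000 = 397.4 m; ΔE = Δλ × 111000 × cos(-14.12050°) = +0.00503 × 111000 × 0.969785 = 541.5 m.

ΔN = 397 m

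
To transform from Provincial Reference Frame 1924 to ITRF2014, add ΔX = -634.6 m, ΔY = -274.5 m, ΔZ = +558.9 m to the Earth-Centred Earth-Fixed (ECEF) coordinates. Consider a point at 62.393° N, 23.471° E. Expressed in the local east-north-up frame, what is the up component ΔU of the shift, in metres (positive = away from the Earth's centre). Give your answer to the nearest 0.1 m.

ΔU = 174.9 m

At φ = 62.393°, λ = 23.471°: sin φ = 0.886147, cos φ = 0.463404, sin λ = 0.398285, cos λ = 0.917262.
ΔU = cos φ cos λ·ΔX + cos φ sin λ·ΔY + sin φ·ΔZ = (0.463404)(0.917262)(-634.6) + (0.463404)(0.398285)(-274.5) + (0.886147)(558.9) = 174.86 m.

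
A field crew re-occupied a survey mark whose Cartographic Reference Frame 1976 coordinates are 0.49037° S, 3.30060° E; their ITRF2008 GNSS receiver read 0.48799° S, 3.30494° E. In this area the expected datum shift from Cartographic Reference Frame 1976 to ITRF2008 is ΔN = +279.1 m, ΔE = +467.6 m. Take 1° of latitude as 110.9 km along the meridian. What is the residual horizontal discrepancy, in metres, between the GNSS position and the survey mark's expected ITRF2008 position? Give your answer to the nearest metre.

20 m

Observed coordinate differences: Δφ = +0.00238°, Δλ = +0.00434°.
Converting to metres (1° lat = 110900 m, cos φ = 0.999963): observed ΔN = 263.9 m, observed ΔE = 481.3 m.
Subtracting the expected shift leaves a residual of 263.9 − (279.1) = -15.2 m north and 481.3 − (467.6) = 13.7 m east.
Residual distance = √((-15.2)² + 13.7²) = 20.4 m.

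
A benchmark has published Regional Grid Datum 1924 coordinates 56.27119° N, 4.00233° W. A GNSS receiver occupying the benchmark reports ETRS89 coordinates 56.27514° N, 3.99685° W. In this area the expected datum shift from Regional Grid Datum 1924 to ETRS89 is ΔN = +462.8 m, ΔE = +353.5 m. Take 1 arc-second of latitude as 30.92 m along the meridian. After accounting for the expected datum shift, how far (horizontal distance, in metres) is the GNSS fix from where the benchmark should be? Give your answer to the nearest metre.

Observed coordinate differences: Δφ = +0.00395°, Δλ = +0.00548°.
Converting to metres (1° lat = 111312 m, cos φ = 0.555263): observed ΔN = 439.7 m, observed ΔE = 338.7 m.
Subtracting the expected shift leaves a residual of 439.7 − (462.8) = -23.1 m north and 338.7 − (353.5) = -14.8 m east.
Residual distance = √((-23.1)² + (-14.8)²) = 27.4 m.

27 m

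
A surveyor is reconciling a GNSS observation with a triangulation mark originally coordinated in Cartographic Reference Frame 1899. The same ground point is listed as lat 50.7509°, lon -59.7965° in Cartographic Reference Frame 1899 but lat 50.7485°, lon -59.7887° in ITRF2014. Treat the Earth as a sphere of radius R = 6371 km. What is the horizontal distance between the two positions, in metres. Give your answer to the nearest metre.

Δφ = 50.7485° − 50.7509° = -0.0024°; Δλ = -59.7887° − -59.7965° = +0.0078°.
1° along a meridian = πR/180 = 111195 m.
ΔN = Δφ × 111195 = -266.9 m; ΔE = Δλ × 111195 × cos(50.7509°) = +0.0078 × 111195 × 0.632693 = 548.7 m.
Distance = √(ΔE² + ΔN²) = √(548.7² + (-266.9)²) = 610.2 m.

610 m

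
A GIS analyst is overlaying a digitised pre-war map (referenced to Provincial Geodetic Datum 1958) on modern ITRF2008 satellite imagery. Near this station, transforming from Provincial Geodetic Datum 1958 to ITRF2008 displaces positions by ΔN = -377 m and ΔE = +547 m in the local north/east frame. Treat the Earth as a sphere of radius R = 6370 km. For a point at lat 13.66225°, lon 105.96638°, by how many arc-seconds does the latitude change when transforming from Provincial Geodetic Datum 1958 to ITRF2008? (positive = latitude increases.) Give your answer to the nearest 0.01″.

On a sphere of radius R, 1 rad of latitude = R, so Δφ = ΔN / R = -377.0 / 6370000 = -5.9184e-05 rad = -12.208″.

Δφ = -12.21″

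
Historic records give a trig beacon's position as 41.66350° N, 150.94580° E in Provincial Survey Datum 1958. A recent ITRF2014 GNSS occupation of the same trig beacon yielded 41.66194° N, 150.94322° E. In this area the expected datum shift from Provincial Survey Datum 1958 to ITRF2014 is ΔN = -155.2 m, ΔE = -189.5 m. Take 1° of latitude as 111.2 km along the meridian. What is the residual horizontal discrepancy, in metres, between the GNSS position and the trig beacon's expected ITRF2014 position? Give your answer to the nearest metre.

31 m

Observed coordinate differences: Δφ = -0.00156°, Δλ = -0.00258°.
Converting to metres (1° lat = 111200 m, cos φ = 0.747062): observed ΔN = -173.5 m, observed ΔE = -214.3 m.
Subtracting the expected shift leaves a residual of -173.5 − (-155.2) = -18.3 m north and -214.3 − (-189.5) = -24.8 m east.
Residual distance = √((-18.3)² + (-24.8)²) = 30.8 m.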